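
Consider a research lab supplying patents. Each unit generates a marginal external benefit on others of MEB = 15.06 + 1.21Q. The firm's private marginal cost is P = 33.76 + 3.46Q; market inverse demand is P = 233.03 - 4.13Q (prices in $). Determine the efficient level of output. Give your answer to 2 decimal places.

Social marginal cost = private MC − MEB = 18.70 + 2.25Q.
Set SMC = demand: 18.70 + 2.25Q = 233.03 - 4.13Q → Q* = 33.5940.

Q* = 33.59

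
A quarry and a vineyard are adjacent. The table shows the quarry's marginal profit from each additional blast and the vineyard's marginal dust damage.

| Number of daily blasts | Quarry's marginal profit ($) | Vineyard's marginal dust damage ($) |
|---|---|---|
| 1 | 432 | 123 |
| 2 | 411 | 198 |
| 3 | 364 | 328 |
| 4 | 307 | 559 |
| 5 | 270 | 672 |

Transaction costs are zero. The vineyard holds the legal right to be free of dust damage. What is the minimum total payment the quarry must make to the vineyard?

$649

Efficient level: marginal profit ≥ marginal dust damage through level 3, so k* = 3.
With the vineyard holding the right, the quarry must at least compensate total damage at k*: 123 + 198 + 328 = 649.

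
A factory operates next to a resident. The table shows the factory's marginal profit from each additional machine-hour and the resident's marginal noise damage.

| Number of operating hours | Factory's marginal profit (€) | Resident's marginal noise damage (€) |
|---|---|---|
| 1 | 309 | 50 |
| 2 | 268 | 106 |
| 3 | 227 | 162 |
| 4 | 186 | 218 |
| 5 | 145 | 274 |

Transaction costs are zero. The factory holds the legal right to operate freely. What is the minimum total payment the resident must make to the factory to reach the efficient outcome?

€331

Left alone the factory would choose level 5 (marginal profit stays positive).
Efficient level: k* = 3 (marginal profit ≥ marginal noise damage through 3).
The resident must at least cover the factory's forgone profit from cutting 5→3: 186 + 145 = 331.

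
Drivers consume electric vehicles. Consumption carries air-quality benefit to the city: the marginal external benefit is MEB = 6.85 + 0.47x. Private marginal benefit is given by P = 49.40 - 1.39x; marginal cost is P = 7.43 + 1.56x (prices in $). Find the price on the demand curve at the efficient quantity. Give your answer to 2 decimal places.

P = $22.04

Social marginal benefit = demand + MEB = 56.25 - 0.92x.
Set SMB = MC: 56.25 - 0.92x = 7.43 + 1.56x → x* = 19.6855.
Consumer price on the demand curve at x*: 49.40 − 1.39×19.6855 = 22.0372.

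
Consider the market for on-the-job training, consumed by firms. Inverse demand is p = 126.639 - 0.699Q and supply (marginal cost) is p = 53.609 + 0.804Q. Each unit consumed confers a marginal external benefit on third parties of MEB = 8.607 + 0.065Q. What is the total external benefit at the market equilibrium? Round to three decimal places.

Market equilibrium (private): 53.609 + 0.804Q = 126.639 - 0.699Q → Q_m = 48.5895.
Total external benefit = ∫₀^{Q_m} (8.607 + 0.065Q) dQ = 8.607×48.5895 + ½×0.065×48.5895² = 494.9404.

494.940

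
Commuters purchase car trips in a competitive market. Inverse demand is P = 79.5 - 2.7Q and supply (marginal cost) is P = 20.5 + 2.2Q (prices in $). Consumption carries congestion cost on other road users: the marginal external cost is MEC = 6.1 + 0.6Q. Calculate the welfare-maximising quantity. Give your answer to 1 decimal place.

Social marginal benefit = demand − MEC = 73.4 - 3.3Q.
Set SMB = MC: 73.4 - 3.3Q = 20.5 + 2.2Q → Q* = 9.6182.

Q* = 9.6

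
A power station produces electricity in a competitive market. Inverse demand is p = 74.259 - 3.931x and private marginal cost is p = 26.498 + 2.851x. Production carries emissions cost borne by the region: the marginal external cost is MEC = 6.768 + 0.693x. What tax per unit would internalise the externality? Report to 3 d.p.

tax = 10.568 per unit

Social marginal cost = private MC + MEC = 33.266 + 3.544x.
Set SMC = demand: 33.266 + 3.544x = 74.259 - 3.931x → x* = 5.4840.
The Pigouvian tax equals MEC at x*: 6.768 + 0.693×5.4840 = 10.5684.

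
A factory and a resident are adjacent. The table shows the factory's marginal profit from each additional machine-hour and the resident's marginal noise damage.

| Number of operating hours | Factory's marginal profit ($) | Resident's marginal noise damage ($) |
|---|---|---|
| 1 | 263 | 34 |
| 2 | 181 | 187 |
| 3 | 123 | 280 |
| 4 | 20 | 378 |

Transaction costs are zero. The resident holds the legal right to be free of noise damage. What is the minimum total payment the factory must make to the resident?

$34

Efficient level: marginal profit ≥ marginal noise damage through level 1, so k* = 1.
With the resident holding the right, the factory must at least compensate total damage at k*: 34 = 34.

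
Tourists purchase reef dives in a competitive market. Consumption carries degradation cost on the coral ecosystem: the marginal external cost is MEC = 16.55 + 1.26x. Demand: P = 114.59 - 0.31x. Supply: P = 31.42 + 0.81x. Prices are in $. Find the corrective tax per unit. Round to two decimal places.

tax = $51.82 per unit

Social marginal benefit = demand − MEC = 98.04 - 1.57x.
Set SMB = MC: 98.04 - 1.57x = 31.42 + 0.81x → x* = 27.9916.
The Pigouvian tax equals MEC at x*: 16.55 + 1.26×27.9916 = 51.8194.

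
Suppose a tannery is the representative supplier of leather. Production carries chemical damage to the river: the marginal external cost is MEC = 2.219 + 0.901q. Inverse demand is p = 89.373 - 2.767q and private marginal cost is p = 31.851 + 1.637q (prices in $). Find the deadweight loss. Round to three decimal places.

Market equilibrium (private): 31.851 + 1.637q = 89.373 - 2.767q → q_m = 13.0613.
Social marginal cost = private MC + MEC = 34.070 + 2.538q.
Set SMC = demand: 34.070 + 2.538q = 89.373 - 2.767q → q* = 10.4247.
Height of the DWL triangle at q_m is SMC(q_m) − demand(q_m) = MEC(q_m) = 13.9872.
DWL = ½ × 2.6366 × 13.9872 = 18.4393.

DWL = $18.439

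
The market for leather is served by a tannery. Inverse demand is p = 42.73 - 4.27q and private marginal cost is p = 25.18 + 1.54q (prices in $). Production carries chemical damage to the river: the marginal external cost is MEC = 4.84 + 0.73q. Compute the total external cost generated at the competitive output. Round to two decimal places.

$17.95

Market equilibrium (private): 25.18 + 1.54q = 42.73 - 4.27q → q_m = 3.0207.
Total external cost = ∫₀^{q_m} (4.84 + 0.73q) dq = 4.84×3.0207 + ½×0.73×3.0207² = 17.9507.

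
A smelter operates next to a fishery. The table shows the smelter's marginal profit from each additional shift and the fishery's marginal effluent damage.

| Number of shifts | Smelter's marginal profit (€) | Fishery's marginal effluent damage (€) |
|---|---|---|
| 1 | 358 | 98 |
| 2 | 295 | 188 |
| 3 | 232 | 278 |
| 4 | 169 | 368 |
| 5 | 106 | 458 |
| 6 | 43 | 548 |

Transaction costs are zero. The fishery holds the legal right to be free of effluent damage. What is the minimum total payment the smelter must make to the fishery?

Efficient level: marginal profit ≥ marginal effluent damage through level 2, so k* = 2.
With the fishery holding the right, the smelter must at least compensate total damage at k*: 98 + 188 = 286.

€286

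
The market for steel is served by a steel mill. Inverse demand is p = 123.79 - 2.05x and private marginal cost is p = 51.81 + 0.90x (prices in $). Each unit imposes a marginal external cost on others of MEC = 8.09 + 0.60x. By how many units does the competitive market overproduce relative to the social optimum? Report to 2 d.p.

6.40 units

Market equilibrium (private): 51.81 + 0.90x = 123.79 - 2.05x → x_m = 24.4000.
Social marginal cost = private MC + MEC = 59.90 + 1.50x.
Set SMC = demand: 59.90 + 1.50x = 123.79 - 2.05x → x* = 17.9972.
Gap = |24.4000 − 17.9972| = 6.4028.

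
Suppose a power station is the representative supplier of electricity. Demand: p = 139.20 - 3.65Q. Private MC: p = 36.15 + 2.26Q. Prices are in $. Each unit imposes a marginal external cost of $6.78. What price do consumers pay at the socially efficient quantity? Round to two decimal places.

Social marginal cost = private MC + MEC = 42.93 + 2.26Q.
Set SMC = demand: 42.93 + 2.26Q = 139.20 - 3.65Q → Q* = 16.2893.
Consumer price on the demand curve at Q*: 139.20 − 3.65×16.2893 = 79.7441.

P = $79.74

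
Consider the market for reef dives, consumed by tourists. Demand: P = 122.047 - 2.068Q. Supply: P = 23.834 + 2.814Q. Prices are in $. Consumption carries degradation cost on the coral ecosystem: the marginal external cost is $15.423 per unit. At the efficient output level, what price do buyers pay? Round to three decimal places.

P = $86.977

Social marginal benefit = demand − MEC = 106.624 - 2.068Q.
Set SMB = MC: 106.624 - 2.068Q = 23.834 + 2.814Q → Q* = 16.9582.
Consumer price on the demand curve at Q*: 122.047 − 2.068×16.9582 = 86.9774.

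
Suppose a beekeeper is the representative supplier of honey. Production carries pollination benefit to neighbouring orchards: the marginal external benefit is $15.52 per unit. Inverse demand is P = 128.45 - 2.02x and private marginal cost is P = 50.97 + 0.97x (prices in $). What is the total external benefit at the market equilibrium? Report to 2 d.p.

$402.17

Market equilibrium (private): 50.97 + 0.97x = 128.45 - 2.02x → x_m = 25.9130.
Total external benefit = MEB × x_m = 15.52 × 25.9130 = 402.1698.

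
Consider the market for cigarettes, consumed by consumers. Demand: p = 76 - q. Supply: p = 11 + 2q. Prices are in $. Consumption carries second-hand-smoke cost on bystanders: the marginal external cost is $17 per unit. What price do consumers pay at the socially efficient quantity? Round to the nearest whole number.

P = $60

Social marginal benefit = demand − MEC = 59 - q.
Set SMB = MC: 59 - q = 11 + 2q → q* = 16.0000.
Consumer price on the demand curve at q*: 76 − 1×16.0000 = 60.0000.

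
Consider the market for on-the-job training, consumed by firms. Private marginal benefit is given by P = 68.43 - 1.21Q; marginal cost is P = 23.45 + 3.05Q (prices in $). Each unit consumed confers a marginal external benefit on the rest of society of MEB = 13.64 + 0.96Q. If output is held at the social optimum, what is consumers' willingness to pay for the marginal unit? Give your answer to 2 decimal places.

Social marginal benefit = demand + MEB = 82.07 - 0.25Q.
Set SMB = MC: 82.07 - 0.25Q = 23.45 + 3.05Q → Q* = 17.7636.
Consumer price on the demand curve at Q*: 68.43 − 1.21×17.7636 = 46.9360.

P = $46.94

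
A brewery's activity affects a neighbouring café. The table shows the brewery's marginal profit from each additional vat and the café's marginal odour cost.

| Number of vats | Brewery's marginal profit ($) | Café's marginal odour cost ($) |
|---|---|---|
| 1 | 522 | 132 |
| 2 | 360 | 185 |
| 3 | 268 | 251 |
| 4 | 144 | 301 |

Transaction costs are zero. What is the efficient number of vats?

3

Bargaining reaches the level where marginal profit last exceeds marginal odour cost.
That holds through level 3 (268 ≥ 251) but not at 4 (144 < 301).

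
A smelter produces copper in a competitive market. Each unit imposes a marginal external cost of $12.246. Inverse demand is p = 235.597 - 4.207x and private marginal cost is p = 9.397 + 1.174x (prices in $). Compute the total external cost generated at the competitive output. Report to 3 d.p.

Market equilibrium (private): 9.397 + 1.174x = 235.597 - 4.207x → x_m = 42.0368.
Total external cost = MEC × x_m = 12.246 × 42.0368 = 514.7827.

$514.783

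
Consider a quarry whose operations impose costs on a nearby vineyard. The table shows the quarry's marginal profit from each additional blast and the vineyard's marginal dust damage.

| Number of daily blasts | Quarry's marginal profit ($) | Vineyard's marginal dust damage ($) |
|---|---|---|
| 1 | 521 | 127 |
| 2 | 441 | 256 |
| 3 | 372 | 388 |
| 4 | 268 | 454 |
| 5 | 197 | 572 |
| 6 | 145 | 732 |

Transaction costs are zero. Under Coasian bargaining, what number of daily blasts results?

Bargaining reaches the level where marginal profit last exceeds marginal dust damage.
That holds through level 2 (441 ≥ 256) but not at 3 (372 < 388).

2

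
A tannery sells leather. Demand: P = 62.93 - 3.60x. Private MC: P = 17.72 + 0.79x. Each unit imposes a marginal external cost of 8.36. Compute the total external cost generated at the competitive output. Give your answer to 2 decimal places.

86.09

Market equilibrium (private): 17.72 + 0.79x = 62.93 - 3.60x → x_m = 10.2984.
Total external cost = MEC × x_m = 8.36 × 10.2984 = 86.0946.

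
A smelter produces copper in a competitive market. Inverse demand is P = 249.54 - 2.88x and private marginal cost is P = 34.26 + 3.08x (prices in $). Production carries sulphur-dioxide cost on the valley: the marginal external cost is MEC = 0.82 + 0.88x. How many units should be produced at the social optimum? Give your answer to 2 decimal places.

x* = 31.35

Social marginal cost = private MC + MEC = 35.08 + 3.96x.
Set SMC = demand: 35.08 + 3.96x = 249.54 - 2.88x → x* = 31.3538.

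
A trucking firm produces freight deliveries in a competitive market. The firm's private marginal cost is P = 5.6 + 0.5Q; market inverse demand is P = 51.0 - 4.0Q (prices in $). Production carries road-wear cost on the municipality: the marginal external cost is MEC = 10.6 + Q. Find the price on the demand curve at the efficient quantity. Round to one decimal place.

P = $25.7

Social marginal cost = private MC + MEC = 16.2 + 1.5Q.
Set SMC = demand: 16.2 + 1.5Q = 51.0 - 4.0Q → Q* = 6.3273.
Consumer price on the demand curve at Q*: 51.0 − 4.0×6.3273 = 25.6908.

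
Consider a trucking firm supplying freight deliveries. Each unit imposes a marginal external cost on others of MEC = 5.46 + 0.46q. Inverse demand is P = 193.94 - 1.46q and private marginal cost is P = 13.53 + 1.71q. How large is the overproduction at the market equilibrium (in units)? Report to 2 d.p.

Market equilibrium (private): 13.53 + 1.71q = 193.94 - 1.46q → q_m = 56.9117.
Social marginal cost = private MC + MEC = 18.99 + 2.17q.
Set SMC = demand: 18.99 + 2.17q = 193.94 - 1.46q → q* = 48.1956.
Gap = |56.9117 − 48.1956| = 8.7161.

8.72 units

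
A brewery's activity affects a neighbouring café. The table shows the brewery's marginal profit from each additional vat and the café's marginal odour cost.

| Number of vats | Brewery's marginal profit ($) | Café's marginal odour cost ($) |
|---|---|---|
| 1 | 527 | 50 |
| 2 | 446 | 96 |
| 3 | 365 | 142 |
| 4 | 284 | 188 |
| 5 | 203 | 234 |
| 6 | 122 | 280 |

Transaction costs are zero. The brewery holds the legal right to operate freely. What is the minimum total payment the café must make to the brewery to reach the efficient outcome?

$325

Left alone the brewery would choose level 6 (marginal profit stays positive).
Efficient level: k* = 4 (marginal profit ≥ marginal odour cost through 4).
The café must at least cover the brewery's forgone profit from cutting 6→4: 203 + 122 = 325.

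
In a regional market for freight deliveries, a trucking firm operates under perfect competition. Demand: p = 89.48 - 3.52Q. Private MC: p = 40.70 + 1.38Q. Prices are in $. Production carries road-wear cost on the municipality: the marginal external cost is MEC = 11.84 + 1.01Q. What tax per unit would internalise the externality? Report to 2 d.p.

tax = $18.15 per unit

Social marginal cost = private MC + MEC = 52.54 + 2.39Q.
Set SMC = demand: 52.54 + 2.39Q = 89.48 - 3.52Q → Q* = 6.2504.
The Pigouvian tax equals MEC at Q*: 11.84 + 1.01×6.2504 = 18.1529.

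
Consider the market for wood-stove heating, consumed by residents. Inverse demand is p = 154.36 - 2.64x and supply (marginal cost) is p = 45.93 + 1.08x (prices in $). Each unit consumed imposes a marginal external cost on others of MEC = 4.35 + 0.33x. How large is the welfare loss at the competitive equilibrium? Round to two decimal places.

DWL = $24.09

Market equilibrium (private): 45.93 + 1.08x = 154.36 - 2.64x → x_m = 29.1478.
Social marginal benefit = demand − MEC = 150.01 - 2.97x.
Set SMB = MC: 150.01 - 2.97x = 45.93 + 1.08x → x* = 25.6988.
Height of the DWL triangle at x_m is MC(x_m) − SMB(x_m) = MEC(x_m) = 13.9688.
DWL = ½ × 3.4490 × 13.9688 = 24.0892.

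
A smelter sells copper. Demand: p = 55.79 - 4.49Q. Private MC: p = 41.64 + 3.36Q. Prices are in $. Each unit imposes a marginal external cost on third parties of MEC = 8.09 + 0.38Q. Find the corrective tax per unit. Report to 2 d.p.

tax = $8.37 per unit

Social marginal cost = private MC + MEC = 49.73 + 3.74Q.
Set SMC = demand: 49.73 + 3.74Q = 55.79 - 4.49Q → Q* = 0.7363.
The Pigouvian tax equals MEC at Q*: 8.09 + 0.38×0.7363 = 8.3698.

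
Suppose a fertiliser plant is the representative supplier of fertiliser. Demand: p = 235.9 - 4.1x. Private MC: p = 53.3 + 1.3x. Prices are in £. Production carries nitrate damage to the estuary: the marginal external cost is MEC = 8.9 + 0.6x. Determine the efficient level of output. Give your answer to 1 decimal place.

x* = 29.0

Social marginal cost = private MC + MEC = 62.2 + 1.9x.
Set SMC = demand: 62.2 + 1.9x = 235.9 - 4.1x → x* = 28.9500.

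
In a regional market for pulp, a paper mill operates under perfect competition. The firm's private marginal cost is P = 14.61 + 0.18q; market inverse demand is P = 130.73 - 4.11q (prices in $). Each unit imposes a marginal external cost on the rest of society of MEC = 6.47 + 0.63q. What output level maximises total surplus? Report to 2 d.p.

Social marginal cost = private MC + MEC = 21.08 + 0.81q.
Set SMC = demand: 21.08 + 0.81q = 130.73 - 4.11q → q* = 22.2866.

q* = 22.29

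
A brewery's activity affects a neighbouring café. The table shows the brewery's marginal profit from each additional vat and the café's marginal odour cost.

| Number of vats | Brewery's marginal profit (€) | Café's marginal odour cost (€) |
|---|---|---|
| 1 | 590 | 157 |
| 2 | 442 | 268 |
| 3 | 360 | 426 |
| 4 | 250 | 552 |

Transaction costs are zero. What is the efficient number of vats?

Bargaining reaches the level where marginal profit last exceeds marginal odour cost.
That holds through level 2 (442 ≥ 268) but not at 3 (360 < 426).

2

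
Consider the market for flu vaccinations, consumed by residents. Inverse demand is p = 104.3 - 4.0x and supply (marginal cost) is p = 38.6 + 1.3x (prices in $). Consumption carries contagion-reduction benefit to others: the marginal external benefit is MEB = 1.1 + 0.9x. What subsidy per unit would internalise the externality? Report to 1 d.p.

Social marginal benefit = demand + MEB = 105.4 - 3.1x.
Set SMB = MC: 105.4 - 3.1x = 38.6 + 1.3x → x* = 15.1818.
The Pigouvian subsidy equals MEB at x*: 1.1 + 0.9×15.1818 = 14.7636.

subsidy = $14.8 per unit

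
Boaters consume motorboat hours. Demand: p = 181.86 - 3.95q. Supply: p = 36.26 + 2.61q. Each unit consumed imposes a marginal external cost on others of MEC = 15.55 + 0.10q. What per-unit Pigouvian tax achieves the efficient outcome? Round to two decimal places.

tax = 17.50 per unit

Social marginal benefit = demand − MEC = 166.31 - 4.05q.
Set SMB = MC: 166.31 - 4.05q = 36.26 + 2.61q → q* = 19.5270.
The Pigouvian tax equals MEC at q*: 15.55 + 0.10×19.5270 = 17.5027.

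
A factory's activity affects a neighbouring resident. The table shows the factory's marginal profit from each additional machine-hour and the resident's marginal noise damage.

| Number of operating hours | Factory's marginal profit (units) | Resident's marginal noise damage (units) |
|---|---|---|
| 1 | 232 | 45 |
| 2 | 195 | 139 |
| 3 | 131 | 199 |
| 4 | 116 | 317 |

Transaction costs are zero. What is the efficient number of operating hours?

2

Bargaining reaches the level where marginal profit last exceeds marginal noise damage.
That holds through level 2 (195 ≥ 139) but not at 3 (131 < 199).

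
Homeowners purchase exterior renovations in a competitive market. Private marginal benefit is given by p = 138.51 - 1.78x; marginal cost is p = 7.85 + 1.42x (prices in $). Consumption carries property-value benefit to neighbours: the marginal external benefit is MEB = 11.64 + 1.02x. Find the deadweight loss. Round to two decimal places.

DWL = $651.28

Market equilibrium (private): 7.85 + 1.42x = 138.51 - 1.78x → x_m = 40.8313.
Social marginal benefit = demand + MEB = 150.15 - 0.76x.
Set SMB = MC: 150.15 - 0.76x = 7.85 + 1.42x → x* = 65.2752.
The loss is the area between SMB and MC from x* to x_m; with linear curves that's a triangle of height MEB(x_m).
DWL = ½ × 24.4439 × 53.2879 = 651.2820.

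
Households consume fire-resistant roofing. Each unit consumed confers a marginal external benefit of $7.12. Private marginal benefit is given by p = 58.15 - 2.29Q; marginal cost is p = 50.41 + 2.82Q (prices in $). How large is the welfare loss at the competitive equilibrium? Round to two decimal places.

Market equilibrium (private): 50.41 + 2.82Q = 58.15 - 2.29Q → Q_m = 1.5147.
Social marginal benefit = demand + MEB = 65.27 - 2.29Q.
Set SMB = MC: 65.27 - 2.29Q = 50.41 + 2.82Q → Q* = 2.9080.
The welfare-loss triangle has base |Q_m − Q*| and height MEB(Q_m) (the vertical gap between SMB and MC is zero at Q* and MEB at Q_m).
DWL = ½ × 1.3933 × 7.1200 = 4.9601.

DWL = $4.96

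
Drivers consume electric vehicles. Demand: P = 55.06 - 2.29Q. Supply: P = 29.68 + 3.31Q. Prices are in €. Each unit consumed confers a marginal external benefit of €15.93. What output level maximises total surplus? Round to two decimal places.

Social marginal benefit = demand + MEB = 70.99 - 2.29Q.
Set SMB = MC: 70.99 - 2.29Q = 29.68 + 3.31Q → Q* = 7.3768.

Q* = 7.38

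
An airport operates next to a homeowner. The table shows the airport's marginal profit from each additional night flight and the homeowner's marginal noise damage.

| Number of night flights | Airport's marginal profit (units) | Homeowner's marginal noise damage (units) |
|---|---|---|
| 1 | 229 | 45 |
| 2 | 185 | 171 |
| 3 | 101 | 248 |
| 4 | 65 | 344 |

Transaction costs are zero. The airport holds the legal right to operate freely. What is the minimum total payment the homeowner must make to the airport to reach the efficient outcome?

166

Left alone the airport would choose level 4 (marginal profit stays positive).
Efficient level: k* = 2 (marginal profit ≥ marginal noise damage through 2).
The homeowner must at least cover the airport's forgone profit from cutting 4→2: 101 + 65 = 166.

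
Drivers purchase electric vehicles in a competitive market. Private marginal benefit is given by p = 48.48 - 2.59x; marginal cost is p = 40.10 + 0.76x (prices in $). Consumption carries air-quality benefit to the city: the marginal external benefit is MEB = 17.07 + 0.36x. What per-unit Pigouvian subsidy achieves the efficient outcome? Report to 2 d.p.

Social marginal benefit = demand + MEB = 65.55 - 2.23x.
Set SMB = MC: 65.55 - 2.23x = 40.10 + 0.76x → x* = 8.5117.
The Pigouvian subsidy equals MEB at x*: 17.07 + 0.36×8.5117 = 20.1342.

subsidy = $20.13 per unit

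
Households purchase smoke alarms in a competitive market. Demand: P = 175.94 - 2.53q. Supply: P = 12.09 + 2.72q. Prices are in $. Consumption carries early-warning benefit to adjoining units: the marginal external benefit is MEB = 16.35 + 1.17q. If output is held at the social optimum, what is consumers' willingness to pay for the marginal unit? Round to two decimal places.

Social marginal benefit = demand + MEB = 192.29 - 1.36q.
Set SMB = MC: 192.29 - 1.36q = 12.09 + 2.72q → q* = 44.1667.
Consumer price on the demand curve at q*: 175.94 − 2.53×44.1667 = 64.1982.

P = $64.20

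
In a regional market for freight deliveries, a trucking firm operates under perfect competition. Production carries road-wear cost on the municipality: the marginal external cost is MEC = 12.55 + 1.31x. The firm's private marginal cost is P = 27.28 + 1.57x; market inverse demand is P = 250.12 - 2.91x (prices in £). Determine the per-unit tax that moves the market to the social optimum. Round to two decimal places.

Social marginal cost = private MC + MEC = 39.83 + 2.88x.
Set SMC = demand: 39.83 + 2.88x = 250.12 - 2.91x → x* = 36.3195.
The Pigouvian tax equals MEC at x*: 12.55 + 1.31×36.3195 = 60.1285.

tax = £60.13 per unit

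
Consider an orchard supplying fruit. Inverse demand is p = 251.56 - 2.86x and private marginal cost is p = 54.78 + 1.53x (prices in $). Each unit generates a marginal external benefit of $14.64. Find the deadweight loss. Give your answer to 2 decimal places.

Market equilibrium (private): 54.78 + 1.53x = 251.56 - 2.86x → x_m = 44.8246.
Social marginal cost = private MC − MEB = 40.14 + 1.53x.
Set SMC = demand: 40.14 + 1.53x = 251.56 - 2.86x → x* = 48.1595.
The loss is the area between SMC and demand from x* to x_m; with linear curves that's a triangle of height MEB(x_m).
DWL = ½ × 3.3349 × 14.6400 = 24.4115.

DWL = $24.41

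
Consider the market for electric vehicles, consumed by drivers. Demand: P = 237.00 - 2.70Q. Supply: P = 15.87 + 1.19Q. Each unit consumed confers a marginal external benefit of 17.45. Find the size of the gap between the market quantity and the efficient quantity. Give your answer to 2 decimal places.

Market equilibrium (private): 15.87 + 1.19Q = 237.00 - 2.70Q → Q_m = 56.8458.
Social marginal benefit = demand + MEB = 254.45 - 2.70Q.
Set SMB = MC: 254.45 - 2.70Q = 15.87 + 1.19Q → Q* = 61.3316.
Gap = |56.8458 − 61.3316| = 4.4858.

4.49 units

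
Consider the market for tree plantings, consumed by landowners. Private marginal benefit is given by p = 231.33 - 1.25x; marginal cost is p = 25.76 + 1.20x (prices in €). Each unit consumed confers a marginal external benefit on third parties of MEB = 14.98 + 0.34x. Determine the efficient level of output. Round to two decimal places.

x* = 104.53

Social marginal benefit = demand + MEB = 246.31 - 0.91x.
Set SMB = MC: 246.31 - 0.91x = 25.76 + 1.20x → x* = 104.5261.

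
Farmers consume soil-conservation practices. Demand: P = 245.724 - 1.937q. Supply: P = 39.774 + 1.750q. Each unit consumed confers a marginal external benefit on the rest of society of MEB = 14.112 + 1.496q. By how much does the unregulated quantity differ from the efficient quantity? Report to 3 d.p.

44.581 units

Market equilibrium (private): 39.774 + 1.750q = 245.724 - 1.937q → q_m = 55.8584.
Social marginal benefit = demand + MEB = 259.836 - 0.441q.
Set SMB = MC: 259.836 - 0.441q = 39.774 + 1.750q → q* = 100.4391.
Gap = |55.8584 − 100.4391| = 44.5807.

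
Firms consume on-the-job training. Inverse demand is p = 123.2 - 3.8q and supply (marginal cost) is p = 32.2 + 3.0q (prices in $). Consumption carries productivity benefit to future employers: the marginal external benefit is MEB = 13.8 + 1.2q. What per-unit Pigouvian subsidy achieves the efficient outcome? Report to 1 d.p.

Social marginal benefit = demand + MEB = 137.0 - 2.6q.
Set SMB = MC: 137.0 - 2.6q = 32.2 + 3.0q → q* = 18.7143.
The Pigouvian subsidy equals MEB at q*: 13.8 + 1.2×18.7143 = 36.2572.

subsidy = $36.3 per unit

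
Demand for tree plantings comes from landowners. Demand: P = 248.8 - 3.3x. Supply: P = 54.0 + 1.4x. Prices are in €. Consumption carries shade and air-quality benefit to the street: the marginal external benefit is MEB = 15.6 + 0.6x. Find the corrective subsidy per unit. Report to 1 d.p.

subsidy = €46.4 per unit

Social marginal benefit = demand + MEB = 264.4 - 2.7x.
Set SMB = MC: 264.4 - 2.7x = 54.0 + 1.4x → x* = 51.3171.
The Pigouvian subsidy equals MEB at x*: 15.6 + 0.6×51.3171 = 46.3903.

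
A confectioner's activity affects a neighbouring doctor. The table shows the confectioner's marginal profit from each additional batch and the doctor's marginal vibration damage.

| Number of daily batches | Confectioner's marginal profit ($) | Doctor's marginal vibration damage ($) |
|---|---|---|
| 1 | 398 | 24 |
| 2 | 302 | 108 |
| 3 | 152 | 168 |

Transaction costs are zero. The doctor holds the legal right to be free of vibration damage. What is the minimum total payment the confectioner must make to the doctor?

$132

Efficient level: marginal profit ≥ marginal vibration damage through level 2, so k* = 2.
With the doctor holding the right, the confectioner must at least compensate total damage at k*: 24 + 108 = 132.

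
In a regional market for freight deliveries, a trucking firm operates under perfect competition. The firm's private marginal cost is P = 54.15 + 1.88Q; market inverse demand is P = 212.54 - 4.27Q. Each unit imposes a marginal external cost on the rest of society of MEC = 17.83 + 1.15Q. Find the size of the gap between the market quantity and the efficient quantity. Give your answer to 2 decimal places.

Market equilibrium (private): 54.15 + 1.88Q = 212.54 - 4.27Q → Q_m = 25.7545.
Social marginal cost = private MC + MEC = 71.98 + 3.03Q.
Set SMC = demand: 71.98 + 3.03Q = 212.54 - 4.27Q → Q* = 19.2548.
Gap = |25.7545 − 19.2548| = 6.4997.

6.50 units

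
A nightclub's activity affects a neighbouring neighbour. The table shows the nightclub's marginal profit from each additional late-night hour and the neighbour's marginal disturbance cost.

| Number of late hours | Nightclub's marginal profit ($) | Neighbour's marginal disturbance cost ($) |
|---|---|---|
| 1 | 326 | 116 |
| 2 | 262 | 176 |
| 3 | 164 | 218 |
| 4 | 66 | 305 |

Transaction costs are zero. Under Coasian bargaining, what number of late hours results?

Bargaining reaches the level where marginal profit last exceeds marginal disturbance cost.
That holds through level 2 (262 ≥ 176) but not at 3 (164 < 218).

2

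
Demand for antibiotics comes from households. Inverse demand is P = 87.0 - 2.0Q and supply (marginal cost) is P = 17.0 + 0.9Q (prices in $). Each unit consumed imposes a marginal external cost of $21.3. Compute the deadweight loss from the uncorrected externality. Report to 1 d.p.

DWL = $78.2

Market equilibrium (private): 17.0 + 0.9Q = 87.0 - 2.0Q → Q_m = 24.1379.
Social marginal benefit = demand − MEC = 65.7 - 2.0Q.
Set SMB = MC: 65.7 - 2.0Q = 17.0 + 0.9Q → Q* = 16.7931.
The welfare-loss triangle has base |Q_m − Q*| and height MEC(Q_m) (the vertical gap between SMB and MC is zero at Q* and MEC at Q_m).
DWL = ½ × 7.3448 × 21.3000 = 78.2221.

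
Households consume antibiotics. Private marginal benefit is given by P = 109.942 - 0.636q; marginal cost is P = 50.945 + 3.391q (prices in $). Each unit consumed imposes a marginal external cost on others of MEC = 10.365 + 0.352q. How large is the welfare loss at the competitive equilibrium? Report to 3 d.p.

DWL = $27.510

Market equilibrium (private): 50.945 + 3.391q = 109.942 - 0.636q → q_m = 14.6504.
Social marginal benefit = demand − MEC = 99.577 - 0.988q.
Set SMB = MC: 99.577 - 0.988q = 50.945 + 3.391q → q* = 11.1057.
Between q* and q_m the wedge MC − SMB runs linearly from 0 to MEC(q_m), so the loss is a triangle.
DWL = ½ × 3.5447 × 15.5219 = 27.5102.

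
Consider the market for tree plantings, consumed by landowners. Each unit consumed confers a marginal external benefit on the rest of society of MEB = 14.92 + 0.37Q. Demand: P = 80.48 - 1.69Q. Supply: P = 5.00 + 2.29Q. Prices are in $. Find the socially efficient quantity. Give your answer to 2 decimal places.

Q* = 25.04

Social marginal benefit = demand + MEB = 95.40 - 1.32Q.
Set SMB = MC: 95.40 - 1.32Q = 5.00 + 2.29Q → Q* = 25.0416.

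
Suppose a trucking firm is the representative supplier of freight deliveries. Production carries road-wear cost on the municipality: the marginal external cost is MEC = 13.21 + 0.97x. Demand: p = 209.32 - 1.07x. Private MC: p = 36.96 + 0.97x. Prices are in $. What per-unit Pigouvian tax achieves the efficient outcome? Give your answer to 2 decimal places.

tax = $64.50 per unit

Social marginal cost = private MC + MEC = 50.17 + 1.94x.
Set SMC = demand: 50.17 + 1.94x = 209.32 - 1.07x → x* = 52.8738.
The Pigouvian tax equals MEC at x*: 13.21 + 0.97×52.8738 = 64.4976.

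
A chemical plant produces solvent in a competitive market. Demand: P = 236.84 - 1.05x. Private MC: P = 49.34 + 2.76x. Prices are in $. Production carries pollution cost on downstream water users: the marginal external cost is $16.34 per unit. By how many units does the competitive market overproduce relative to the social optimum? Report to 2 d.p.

Market equilibrium (private): 49.34 + 2.76x = 236.84 - 1.05x → x_m = 49.2126.
Social marginal cost = private MC + MEC = 65.68 + 2.76x.
Set SMC = demand: 65.68 + 2.76x = 236.84 - 1.05x → x* = 44.9239.
Gap = |49.2126 − 44.9239| = 4.2887.

4.29 units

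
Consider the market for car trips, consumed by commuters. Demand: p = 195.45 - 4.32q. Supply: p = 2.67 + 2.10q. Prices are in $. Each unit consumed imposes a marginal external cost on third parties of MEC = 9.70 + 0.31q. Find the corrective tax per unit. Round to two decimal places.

tax = $18.13 per unit

Social marginal benefit = demand − MEC = 185.75 - 4.63q.
Set SMB = MC: 185.75 - 4.63q = 2.67 + 2.10q → q* = 27.2036.
The Pigouvian tax equals MEC at q*: 9.70 + 0.31×27.2036 = 18.1331.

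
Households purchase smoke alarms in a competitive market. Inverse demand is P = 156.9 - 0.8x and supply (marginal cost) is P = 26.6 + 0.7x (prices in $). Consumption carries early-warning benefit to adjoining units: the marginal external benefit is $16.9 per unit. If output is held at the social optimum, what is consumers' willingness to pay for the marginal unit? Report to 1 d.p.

P = $78.4

Social marginal benefit = demand + MEB = 173.8 - 0.8x.
Set SMB = MC: 173.8 - 0.8x = 26.6 + 0.7x → x* = 98.1333.
Consumer price on the demand curve at x*: 156.9 − 0.8×98.1333 = 78.3934.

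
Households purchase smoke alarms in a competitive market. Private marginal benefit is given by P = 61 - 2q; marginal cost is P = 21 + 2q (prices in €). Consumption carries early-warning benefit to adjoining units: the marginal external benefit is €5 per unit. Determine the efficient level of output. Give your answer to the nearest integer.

Social marginal benefit = demand + MEB = 66 - 2q.
Set SMB = MC: 66 - 2q = 21 + 2q → q* = 11.2500.

q* = 11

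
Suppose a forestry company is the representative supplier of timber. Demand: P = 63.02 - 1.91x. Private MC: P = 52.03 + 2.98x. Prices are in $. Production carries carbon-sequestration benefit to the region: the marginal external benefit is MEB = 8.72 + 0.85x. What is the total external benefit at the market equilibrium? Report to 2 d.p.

$21.74

Market equilibrium (private): 52.03 + 2.98x = 63.02 - 1.91x → x_m = 2.2474.
Total external benefit = ∫₀^{x_m} (8.72 + 0.85x) dx = 8.72×2.2474 + ½×0.85×2.2474² = 21.7439.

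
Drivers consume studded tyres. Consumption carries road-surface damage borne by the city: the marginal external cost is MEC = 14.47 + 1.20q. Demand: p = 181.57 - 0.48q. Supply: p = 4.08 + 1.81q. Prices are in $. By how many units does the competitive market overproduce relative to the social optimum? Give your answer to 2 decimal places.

Market equilibrium (private): 4.08 + 1.81q = 181.57 - 0.48q → q_m = 77.5066.
Social marginal benefit = demand − MEC = 167.10 - 1.68q.
Set SMB = MC: 167.10 - 1.68q = 4.08 + 1.81q → q* = 46.7106.
Gap = |77.5066 − 46.7106| = 30.7960.

30.80 units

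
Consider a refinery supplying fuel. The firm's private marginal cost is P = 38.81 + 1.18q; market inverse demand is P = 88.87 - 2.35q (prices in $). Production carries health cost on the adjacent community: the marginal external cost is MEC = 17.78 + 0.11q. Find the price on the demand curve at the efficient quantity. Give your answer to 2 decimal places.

Social marginal cost = private MC + MEC = 56.59 + 1.29q.
Set SMC = demand: 56.59 + 1.29q = 88.87 - 2.35q → q* = 8.8681.
Consumer price on the demand curve at q*: 88.87 − 2.35×8.8681 = 68.0300.

P = $68.03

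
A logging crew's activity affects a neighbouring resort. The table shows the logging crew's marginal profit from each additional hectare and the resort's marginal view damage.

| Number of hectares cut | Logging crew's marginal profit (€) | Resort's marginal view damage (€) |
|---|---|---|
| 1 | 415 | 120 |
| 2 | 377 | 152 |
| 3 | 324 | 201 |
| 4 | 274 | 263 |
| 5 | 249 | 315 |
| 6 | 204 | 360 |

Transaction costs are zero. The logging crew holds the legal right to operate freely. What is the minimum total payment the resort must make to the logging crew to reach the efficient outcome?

€453

Left alone the logging crew would choose level 6 (marginal profit stays positive).
Efficient level: k* = 4 (marginal profit ≥ marginal view damage through 4).
The resort must at least cover the logging crew's forgone profit from cutting 6→4: 249 + 204 = 453.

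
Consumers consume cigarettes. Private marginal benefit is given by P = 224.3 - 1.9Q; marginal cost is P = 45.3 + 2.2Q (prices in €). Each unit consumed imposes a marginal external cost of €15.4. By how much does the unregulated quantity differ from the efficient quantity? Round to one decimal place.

3.8 units

Market equilibrium (private): 45.3 + 2.2Q = 224.3 - 1.9Q → Q_m = 43.6585.
Social marginal benefit = demand − MEC = 208.9 - 1.9Q.
Set SMB = MC: 208.9 - 1.9Q = 45.3 + 2.2Q → Q* = 39.9024.
Gap = |43.6585 − 39.9024| = 3.7561.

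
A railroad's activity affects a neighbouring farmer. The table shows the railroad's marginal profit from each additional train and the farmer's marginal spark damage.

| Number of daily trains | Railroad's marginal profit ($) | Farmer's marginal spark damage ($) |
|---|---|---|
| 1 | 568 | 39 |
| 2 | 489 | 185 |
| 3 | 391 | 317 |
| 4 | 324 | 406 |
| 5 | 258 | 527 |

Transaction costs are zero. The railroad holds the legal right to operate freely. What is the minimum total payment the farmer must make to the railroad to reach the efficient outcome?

$582

Left alone the railroad would choose level 5 (marginal profit stays positive).
Efficient level: k* = 3 (marginal profit ≥ marginal spark damage through 3).
The farmer must at least cover the railroad's forgone profit from cutting 5→3: 324 + 258 = 582.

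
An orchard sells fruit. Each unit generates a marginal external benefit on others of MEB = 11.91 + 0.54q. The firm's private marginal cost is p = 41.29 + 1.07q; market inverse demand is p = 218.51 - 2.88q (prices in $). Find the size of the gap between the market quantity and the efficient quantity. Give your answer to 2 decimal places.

Market equilibrium (private): 41.29 + 1.07q = 218.51 - 2.88q → q_m = 44.8658.
Social marginal cost = private MC − MEB = 29.38 + 0.53q.
Set SMC = demand: 29.38 + 0.53q = 218.51 - 2.88q → q* = 55.4633.
Gap = |44.8658 − 55.4633| = 10.5975.

10.60 units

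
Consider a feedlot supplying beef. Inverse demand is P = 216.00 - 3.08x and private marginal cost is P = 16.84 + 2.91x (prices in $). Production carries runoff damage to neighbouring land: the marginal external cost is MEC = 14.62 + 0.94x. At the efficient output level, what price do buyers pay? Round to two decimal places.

P = $133.98

Social marginal cost = private MC + MEC = 31.46 + 3.85x.
Set SMC = demand: 31.46 + 3.85x = 216.00 - 3.08x → x* = 26.6291.
Consumer price on the demand curve at x*: 216.00 − 3.08×26.6291 = 133.9824.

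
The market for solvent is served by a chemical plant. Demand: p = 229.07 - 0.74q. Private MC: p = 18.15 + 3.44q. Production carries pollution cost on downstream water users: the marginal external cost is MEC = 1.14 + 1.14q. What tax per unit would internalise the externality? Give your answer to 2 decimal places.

Social marginal cost = private MC + MEC = 19.29 + 4.58q.
Set SMC = demand: 19.29 + 4.58q = 229.07 - 0.74q → q* = 39.4323.
The Pigouvian tax equals MEC at q*: 1.14 + 1.14×39.4323 = 46.0928.

tax = 46.09 per unit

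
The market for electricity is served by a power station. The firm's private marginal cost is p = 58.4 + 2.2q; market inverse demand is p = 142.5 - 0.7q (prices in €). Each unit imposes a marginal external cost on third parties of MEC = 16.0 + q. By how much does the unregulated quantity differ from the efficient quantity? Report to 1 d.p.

Market equilibrium (private): 58.4 + 2.2q = 142.5 - 0.7q → q_m = 29.0000.
Social marginal cost = private MC + MEC = 74.4 + 3.2q.
Set SMC = demand: 74.4 + 3.2q = 142.5 - 0.7q → q* = 17.4615.
Gap = |29.0000 − 17.4615| = 11.5385.

11.5 units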